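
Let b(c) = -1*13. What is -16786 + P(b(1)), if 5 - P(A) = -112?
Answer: -16669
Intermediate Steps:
b(c) = -13
P(A) = 117 (P(A) = 5 - 1*(-112) = 5 + 112 = 117)
-16786 + P(b(1)) = -16786 + 117 = -16669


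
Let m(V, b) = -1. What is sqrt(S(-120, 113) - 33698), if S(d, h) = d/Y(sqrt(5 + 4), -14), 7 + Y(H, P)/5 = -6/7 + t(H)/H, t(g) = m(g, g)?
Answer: 2*I*sqrt(15575546)/43 ≈ 183.56*I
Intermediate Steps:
t(g) = -1
Y(H, P) = -275/7 - 5/H (Y(H, P) = -35 + 5*(-6/7 - 1/H) = -35 + (-30/7 - 5/H) = -275/7 - 5/H)
S(d, h) = -21*d/860 (S(d, h) = d/(-275/7 - 5/sqrt(5 + 4)) = d/(-275/7 - 5/(sqrt(9))) = d/(-275/7 - 5/3) = d/(-860/21) = d*(-21/860) = -21*d/860)
sqrt(S(-120, 113) - 33698) = sqrt(-21/860*(-120) - 33698) = sqrt(126/43 - 33698) = sqrt(-1448888/43) = 2*I*sqrt(15575546)/43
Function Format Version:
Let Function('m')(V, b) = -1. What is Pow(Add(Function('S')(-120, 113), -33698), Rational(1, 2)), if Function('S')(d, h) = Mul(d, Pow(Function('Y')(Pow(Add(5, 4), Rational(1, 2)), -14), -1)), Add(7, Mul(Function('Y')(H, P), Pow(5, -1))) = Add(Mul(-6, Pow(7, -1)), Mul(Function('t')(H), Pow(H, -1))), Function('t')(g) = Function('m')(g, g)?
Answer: Mul(Rational(2, 43), I, Pow(15575546, Rational(1, 2))) ≈ Mul(183.56, I)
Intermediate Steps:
Function('t')(g) = -1
Function('Y')(H, P) = Add(Rational(-275, 7), Mul(-5, Pow(H, -1))) (Function('Y')(H, P) = Add(-35, Mul(5, Add(Mul(-6, Pow(7, -1)), Mul(-1, Pow(H, -1))))) = Add(-35, Mul(5, Add(Mul(-6, Rational(1, 7)), Mul(-1, Pow(H, -1))))) = Add(-35, Mul(5, Add(Rational(-6, 7), Mul(-1, Pow(H, -1))))) = Add(-35, Add(Rational(-30, 7), Mul(-5, Pow(H, -1)))) = Add(Rational(-275, 7), Mul(-5, Pow(H, -1))))
Function('S')(d, h) = Mul(Rational(-21, 860), d) (Function('S')(d, h) = Mul(d, Pow(Add(Rational(-275, 7), Mul(-5, Pow(Pow(Add(5, 4), Rational(1, 2)), -1))), -1)) = Mul(d, Pow(Add(Rational(-275, 7), Mul(-5, Pow(Pow(9, Rational(1, 2)), -1))), -1)) = Mul(d, Pow(Add(Rational(-275, 7), Mul(-5, Pow(3, -1))), -1)) = Mul(d, Pow(Add(Rational(-275, 7), Mul(-5, Rational(1, 3))), -1)) = Mul(d, Pow(Add(Rational(-275, 7), Rational(-5, 3)), -1)) = Mul(d, Pow(Rational(-860, 21), -1)) = Mul(d, Rational(-21, 860)) = Mul(Rational(-21, 860), d))
Pow(Add(Function('S')(-120, 113), -33698), Rational(1, 2)) = Pow(Add(Mul(Rational(-21, 860), -120), -33698), Rational(1, 2)) = Pow(Add(Rational(126, 43), -33698), Rational(1, 2)) = Pow(Rational(-1448888, 43), Rational(1, 2)) = Mul(Rational(2, 43), I, Pow(15575546, Rational(1, 2)))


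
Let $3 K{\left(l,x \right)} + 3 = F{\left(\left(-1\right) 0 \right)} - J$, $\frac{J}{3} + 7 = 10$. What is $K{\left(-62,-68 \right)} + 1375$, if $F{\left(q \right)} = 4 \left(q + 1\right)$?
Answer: $\frac{4117}{3} \approx 1372.3$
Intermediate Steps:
$J = 9$ ($J = -21 + 3 \cdot 10 = -21 + 30 = 9$)
$F{\left(q \right)} = 4 + 4 q$ ($F{\left(q \right)} = 4 \left(1 + q\right) = 4 + 4 q$)
$K{\left(l,x \right)} = - \frac{8}{3}$ ($K{\left(l,x \right)} = -1 + \frac{\left(4 + 4 \left(\left(-1\right) 0\right)\right) - 9}{3} = -1 + \frac{\left(4 + 4 \cdot 0\right) - 9}{3} = -1 + \frac{\left(4 + 0\right) - 9}{3} = -1 + \frac{4 - 9}{3} = -1 + \frac{1}{3} \left(-5\right) = -1 - \frac{5}{3} = - \frac{8}{3}$)
$K{\left(-62,-68 \right)} + 1375 = - \frac{8}{3} + 1375 = \frac{4117}{3}$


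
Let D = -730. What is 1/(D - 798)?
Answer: -1/1528 ≈ -0.00065445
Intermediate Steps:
1/(D - 798) = 1/(-730 - 798) = 1/(-1528) = -1/1528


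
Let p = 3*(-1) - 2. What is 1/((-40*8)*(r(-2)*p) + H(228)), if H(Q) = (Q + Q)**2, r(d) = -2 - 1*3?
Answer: 1/199936 ≈ 5.0016e-6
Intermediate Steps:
p = -5 (p = -3 - 2 = -5)
r(d) = -5 (r(d) = -2 - 3 = -5)
H(Q) = 4*Q**2 (H(Q) = (2*Q)**2 = 4*Q**2)
1/((-40*8)*(r(-2)*p) + H(228)) = 1/((-40*8)*(-5*(-5)) + 4*228**2) = 1/(-320*25 + 4*51984) = 1/(-8000 + 207936) = 1/199936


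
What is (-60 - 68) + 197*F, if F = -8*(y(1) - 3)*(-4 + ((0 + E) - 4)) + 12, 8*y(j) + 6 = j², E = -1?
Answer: -49181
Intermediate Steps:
y(j) = -¾ + j²/8
F = -249 (F = -8*((-¾ + (⅛)*1²) - 3)*(-4 + ((0 - 1) - 4)) + 12 = -8*((-¾ + (⅛)*1) - 3)*(-4 + (-1 - 4)) + 12 = -8*((-¾ + ⅛) - 3)*(-4 - 5) + 12 = -8*(-5/8 - 3)*(-9) + 12 = -(-29)*(-9) + 12 = -8*261/8 + 12 = -261 + 12 = -249)
(-60 - 68) + 197*F = (-60 - 68) + 197*(-249) = -128 - 49053 = -49181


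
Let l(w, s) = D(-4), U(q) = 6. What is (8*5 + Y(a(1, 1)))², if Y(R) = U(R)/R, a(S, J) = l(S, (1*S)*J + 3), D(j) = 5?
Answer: 42436/25 ≈ 1697.4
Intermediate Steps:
l(w, s) = 5
a(S, J) = 5
Y(R) = 6/R
(8*5 + Y(a(1, 1)))² = (8*5 + 6/5)² = (40 + 6*(⅕))² = (40 + 6/5)² = (206/5)² = 42436/25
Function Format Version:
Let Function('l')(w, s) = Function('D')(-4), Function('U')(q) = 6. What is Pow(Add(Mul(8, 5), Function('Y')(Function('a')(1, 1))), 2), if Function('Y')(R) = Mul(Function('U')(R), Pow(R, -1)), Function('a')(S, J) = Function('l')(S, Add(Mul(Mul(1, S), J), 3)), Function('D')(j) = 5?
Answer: Rational(42436, 25) ≈ 1697.4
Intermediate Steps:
Function('l')(w, s) = 5
Function('a')(S, J) = 5
Function('Y')(R) = Mul(6, Pow(R, -1))
Pow(Add(Mul(8, 5), Function('Y')(Function('a')(1, 1))), 2) = Pow(Add(Mul(8, 5), Mul(6, Pow(5, -1))), 2) = Pow(Add(40, Mul(6, Rational(1, 5))), 2) = Pow(Add(40, Rational(6, 5)), 2) = Pow(Rational(206, 5), 2) = Rational(42436, 25)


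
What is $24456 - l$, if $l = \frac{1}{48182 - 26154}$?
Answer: $\frac{538716767}{22028} \approx 24456.0$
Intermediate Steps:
$l = \frac{1}{22028} \approx 4.5397 \cdot 10^{-5}$
$24456 - l = 24456 - \frac{1}{22028} = \frac{538716767}{22028}$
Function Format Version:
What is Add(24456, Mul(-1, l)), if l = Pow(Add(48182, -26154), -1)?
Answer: Rational(538716767, 22028) ≈ 24456.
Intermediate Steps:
l = Rational(1, 22028) (l = Pow(22028, -1) = Rational(1, 22028) ≈ 4.5397e-5)
Add(24456, Mul(-1, l)) = Add(24456, Mul(-1, Rational(1, 22028))) = Add(24456, Rational(-1, 22028)) = Rational(538716767, 22028)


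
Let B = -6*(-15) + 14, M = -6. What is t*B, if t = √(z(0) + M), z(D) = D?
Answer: 104*I*√6 ≈ 254.75*I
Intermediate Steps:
B = 104 (B = 90 + 14 = 104)
t = I*√6 (t = √(0 - 6) = √(-6) = I*√6 ≈ 2.4495*I)
t*B = (I*√6)*104 = 104*I*√6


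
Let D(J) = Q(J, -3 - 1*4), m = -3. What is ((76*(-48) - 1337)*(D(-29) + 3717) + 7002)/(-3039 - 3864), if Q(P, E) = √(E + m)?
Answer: 2058027/767 + 4985*I*√10/6903 ≈ 2683.2 + 2.2836*I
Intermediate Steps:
Q(P, E) = √(-3 + E) (Q(P, E) = √(E - 3) = √(-3 + E))
D(J) = I*√10 (D(J) = √(-3 + (-3 - 1*4)) = √(-3 + (-3 - 4)) = √(-3 - 7) = √(-10) = I*√10)
((76*(-48) - 1337)*(D(-29) + 3717) + 7002)/(-3039 - 3864) = ((76*(-48) - 1337)*(I*√10 + 3717) + 7002)/(-3039 - 3864) = ((-3648 - 1337)*(3717 + I*√10) + 7002)/(-6903) = (-4985*(3717 + I*√10) + 7002)*(-1/6903) = ((-18529245 - 4985*I*√10) + 7002)*(-1/6903) = (-18522243 - 4985*I*√10)*(-1/6903) = 2058027/767 + 4985*I*√10/6903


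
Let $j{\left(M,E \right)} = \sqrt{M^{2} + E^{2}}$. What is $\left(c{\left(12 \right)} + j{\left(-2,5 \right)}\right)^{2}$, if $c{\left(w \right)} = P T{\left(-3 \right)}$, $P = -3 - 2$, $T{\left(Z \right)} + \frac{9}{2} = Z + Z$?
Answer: $\frac{11141}{4} + 105 \sqrt{29} \approx 3350.7$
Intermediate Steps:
$T{\left(Z \right)} = - \frac{9}{2} + 2 Z$ ($T{\left(Z \right)} = - \frac{9}{2} + \left(Z + Z\right) = - \frac{9}{2} + 2 Z$)
$P = -5$
$c{\left(w \right)} = \frac{105}{2}$ ($c{\left(w \right)} = - 5 \left(- \frac{9}{2} + 2 \left(-3\right)\right) = - 5 \left(- \frac{9}{2} - 6\right) = \left(-5\right) \left(- \frac{21}{2}\right) = \frac{105}{2}$)
$j{\left(M,E \right)} = \sqrt{E^{2} + M^{2}}$
$\left(c{\left(12 \right)} + j{\left(-2,5 \right)}\right)^{2} = \left(\frac{105}{2} + \sqrt{5^{2} + \left(-2\right)^{2}}\right)^{2} = \left(\frac{105}{2} + \sqrt{25 + 4}\right)^{2} = \left(\frac{105}{2} + \sqrt{29}\right)^{2}$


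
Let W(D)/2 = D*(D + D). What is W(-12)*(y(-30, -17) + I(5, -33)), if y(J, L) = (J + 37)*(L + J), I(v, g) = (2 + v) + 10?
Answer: -179712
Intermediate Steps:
W(D) = 4*D² (W(D) = 2*(D*(D + D)) = 2*(D*(2*D)) = 2*(2*D²) = 4*D²)
I(v, g) = 12 + v
y(J, L) = (37 + J)*(J + L)
W(-12)*(y(-30, -17) + I(5, -33)) = (4*(-12)²)*(((-30)² + 37*(-30) + 37*(-17) - 30*(-17)) + (12 + 5)) = (4*144)*((900 - 1110 - 629 + 510) + 17) = 576*(-329 + 17) = 576*(-312) = -179712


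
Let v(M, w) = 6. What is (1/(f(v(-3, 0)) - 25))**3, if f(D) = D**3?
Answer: 1/6967871 ≈ 1.4352e-7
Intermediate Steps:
(1/(f(v(-3, 0)) - 25))**3 = (1/(6**3 - 25))**3 = (1/(216 - 25))**3 = (1/191)**3 = 1/6967871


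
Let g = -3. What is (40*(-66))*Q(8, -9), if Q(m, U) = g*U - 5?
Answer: -58080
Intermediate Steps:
Q(m, U) = -5 - 3*U (Q(m, U) = -3*U - 5 = -5 - 3*U)
(40*(-66))*Q(8, -9) = (40*(-66))*(-5 - 3*(-9)) = -2640*(-5 + 27) = -2640*22 = -58080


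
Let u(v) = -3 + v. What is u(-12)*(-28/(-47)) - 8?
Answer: -796/47 ≈ -16.936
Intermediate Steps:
u(-12)*(-28/(-47)) - 8 = (-3 - 12)*(-28/(-47)) - 8 = -(-420)*(-1)/47 - 8 = -15*28/47 - 8 = -420/47 - 8 = -796/47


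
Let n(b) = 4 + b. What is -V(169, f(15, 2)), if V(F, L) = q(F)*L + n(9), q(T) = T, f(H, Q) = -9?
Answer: 1508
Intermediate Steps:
V(F, L) = 13 + F*L (V(F, L) = F*L + (4 + 9) = F*L + 13 = 13 + F*L)
-V(169, f(15, 2)) = -(13 + 169*(-9)) = -(13 - 1521) = -1*(-1508) = 1508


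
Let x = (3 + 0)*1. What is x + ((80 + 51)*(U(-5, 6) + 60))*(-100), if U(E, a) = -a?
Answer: -707397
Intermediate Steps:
x = 3 (x = 3*1 = 3)
x + ((80 + 51)*(U(-5, 6) + 60))*(-100) = 3 + ((80 + 51)*(-1*6 + 60))*(-100) = 3 + (131*(-6 + 60))*(-100) = 3 + (131*54)*(-100) = 3 + 7074*(-100) = 3 - 707400 = -707397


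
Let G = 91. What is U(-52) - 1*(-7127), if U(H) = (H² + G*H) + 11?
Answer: 5110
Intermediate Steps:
U(H) = 11 + H² + 91*H (U(H) = (H² + 91*H) + 11 = 11 + H² + 91*H)
U(-52) - 1*(-7127) = (11 + (-52)² + 91*(-52)) - 1*(-7127) = (11 + 2704 - 4732) + 7127 = -2017 + 7127 = 5110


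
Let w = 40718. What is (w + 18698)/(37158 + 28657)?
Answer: 59416/65815 ≈ 0.90277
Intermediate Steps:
(w + 18698)/(37158 + 28657) = (40718 + 18698)/(37158 + 28657) = 59416/65815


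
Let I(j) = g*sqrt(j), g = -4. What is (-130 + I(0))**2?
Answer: 16900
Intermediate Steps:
I(j) = -4*sqrt(j)
(-130 + I(0))**2 = (-130 - 4*sqrt(0))**2 = (-130 - 4*0)**2 = (-130 + 0)**2 = (-130)**2 = 16900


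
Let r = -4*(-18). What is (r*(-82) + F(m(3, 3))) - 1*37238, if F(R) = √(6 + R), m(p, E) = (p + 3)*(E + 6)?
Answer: -43142 + 2*√15 ≈ -43134.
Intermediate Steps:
m(p, E) = (3 + p)*(6 + E)
r = 72
(r*(-82) + F(m(3, 3))) - 1*37238 = (72*(-82) + √(6 + (18 + 3*3 + 6*3 + 3*3))) - 1*37238 = (-5904 + √(6 + (18 + 9 + 18 + 9))) - 37238 = (-5904 + √(6 + 54)) - 37238 = (-5904 + √60) - 37238 = (-5904 + 2*√15) - 37238 = -43142 + 2*√15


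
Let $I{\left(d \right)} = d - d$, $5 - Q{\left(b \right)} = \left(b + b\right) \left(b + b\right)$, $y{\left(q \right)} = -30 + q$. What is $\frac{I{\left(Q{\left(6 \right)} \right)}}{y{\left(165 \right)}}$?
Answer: $0$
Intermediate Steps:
$Q{\left(b \right)} = 5 - 4 b^{2}$ ($Q{\left(b \right)} = 5 - \left(b + b\right) \left(b + b\right) = 5 - 2 b 2 b = 5 - 4 b^{2}$)
$I{\left(d \right)} = 0$
$\frac{I{\left(Q{\left(6 \right)} \right)}}{y{\left(165 \right)}} = \frac{0}{-30 + 165} = \frac{0}{135} = 0 \cdot \frac{1}{135} = 0$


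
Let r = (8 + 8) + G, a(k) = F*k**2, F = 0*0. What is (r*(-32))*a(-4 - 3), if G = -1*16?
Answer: 0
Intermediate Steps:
F = 0
G = -16
a(k) = 0 (a(k) = 0*k**2 = 0)
r = 0 (r = (8 + 8) - 16 = 16 - 16 = 0)
(r*(-32))*a(-4 - 3) = (0*(-32))*0 = 0*0 = 0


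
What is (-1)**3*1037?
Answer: -1037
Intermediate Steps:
(-1)**3*1037 = -1*1037 = -1037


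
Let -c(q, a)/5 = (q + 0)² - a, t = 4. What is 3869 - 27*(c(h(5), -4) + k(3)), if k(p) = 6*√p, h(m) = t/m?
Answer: 22477/5 - 162*√3 ≈ 4214.8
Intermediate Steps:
h(m) = 4/m
c(q, a) = -5*q² + 5*a (c(q, a) = -5*((q + 0)² - a) = -5*(q² - a) = -5*q² + 5*a)
3869 - 27*(c(h(5), -4) + k(3)) = 3869 - 27*((-5*(4/5)² + 5*(-4)) + 6*√3) = 3869 - 27*((-5*(4*(⅕))² - 20) + 6*√3) = 3869 - 27*((-5*(⅘)² - 20) + 6*√3) = 3869 - 27*((-5*16/25 - 20) + 6*√3) = 3869 - 27*((-16/5 - 20) + 6*√3) = 3869 - 27*(-116/5 + 6*√3) = 3869 + (3132/5 - 162*√3) = 22477/5 - 162*√3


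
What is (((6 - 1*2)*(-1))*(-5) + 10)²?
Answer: 900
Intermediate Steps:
(((6 - 1*2)*(-1))*(-5) + 10)² = (((6 - 2)*(-1))*(-5) + 10)² = ((4*(-1))*(-5) + 10)² = (-4*(-5) + 10)² = (20 + 10)² = 30² = 900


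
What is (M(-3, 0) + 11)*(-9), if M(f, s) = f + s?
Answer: -72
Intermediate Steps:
(M(-3, 0) + 11)*(-9) = ((-3 + 0) + 11)*(-9) = (-3 + 11)*(-9) = 8*(-9) = -72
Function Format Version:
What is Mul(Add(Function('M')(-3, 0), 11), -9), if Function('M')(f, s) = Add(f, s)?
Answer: -72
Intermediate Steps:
Mul(Add(Function('M')(-3, 0), 11), -9) = Mul(Add(Add(-3, 0), 11), -9) = Mul(Add(-3, 11), -9) = Mul(8, -9) = -72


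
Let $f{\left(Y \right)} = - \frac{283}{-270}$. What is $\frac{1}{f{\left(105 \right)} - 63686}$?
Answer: $- \frac{270}{17194937} \approx -1.5702 \cdot 10^{-5}$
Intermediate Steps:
$f{\left(Y \right)} = \frac{283}{270}$ ($f{\left(Y \right)} = \left(-283\right) \left(- \frac{1}{270}\right) = \frac{283}{270}$)
$\frac{1}{f{\left(105 \right)} - 63686} = \frac{1}{\frac{283}{270} - 63686} = \frac{1}{- \frac{17194937}{270}} = - \frac{270}{17194937}$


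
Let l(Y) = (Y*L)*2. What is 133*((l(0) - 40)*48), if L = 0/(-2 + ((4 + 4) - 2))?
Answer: -255360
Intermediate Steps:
L = 0 (L = 0/(-2 + (8 - 2)) = 0/(-2 + 6) = 0/4 = 0*(1/4) = 0)
l(Y) = 0 (l(Y) = (Y*0)*2 = 0*2 = 0)
133*((l(0) - 40)*48) = 133*((0 - 40)*48) = 133*(-40*48) = 133*(-1920) = -255360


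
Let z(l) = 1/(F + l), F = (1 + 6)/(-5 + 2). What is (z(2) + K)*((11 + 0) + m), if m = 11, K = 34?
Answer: 682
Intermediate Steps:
F = -7/3 (F = 7/(-3) = 7*(-⅓) = -7/3 ≈ -2.3333)
z(l) = 1/(-7/3 + l)
(z(2) + K)*((11 + 0) + m) = (3/(-7 + 3*2) + 34)*((11 + 0) + 11) = (3/(-7 + 6) + 34)*(11 + 11) = (3/(-1) + 34)*22 = (3*(-1) + 34)*22 = (-3 + 34)*22 = 31*22 = 682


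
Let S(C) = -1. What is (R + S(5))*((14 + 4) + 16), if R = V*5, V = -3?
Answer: -544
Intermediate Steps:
R = -15 (R = -3*5 = -15)
(R + S(5))*((14 + 4) + 16) = (-15 - 1)*((14 + 4) + 16) = -16*(18 + 16) = -16*34 = -544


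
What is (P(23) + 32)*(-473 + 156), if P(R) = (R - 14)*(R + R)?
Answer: -141382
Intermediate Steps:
P(R) = 2*R*(-14 + R) (P(R) = (-14 + R)*(2*R) = 2*R*(-14 + R))
(P(23) + 32)*(-473 + 156) = (2*23*(-14 + 23) + 32)*(-473 + 156) = (2*23*9 + 32)*(-317) = (414 + 32)*(-317) = 446*(-317) = -141382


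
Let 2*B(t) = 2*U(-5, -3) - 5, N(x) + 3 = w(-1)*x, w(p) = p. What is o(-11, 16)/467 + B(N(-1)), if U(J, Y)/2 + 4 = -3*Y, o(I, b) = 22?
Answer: 7049/934 ≈ 7.5471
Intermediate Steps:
U(J, Y) = -8 - 6*Y (U(J, Y) = -8 + 2*(-3*Y) = -8 - 6*Y)
N(x) = -3 - x
B(t) = 15/2 (B(t) = (2*(-8 - 6*(-3)) - 5)/2 = (2*(-8 + 18) - 5)/2 = (2*10 - 5)/2 = (20 - 5)/2 = (½)*15 = 15/2)
o(-11, 16)/467 + B(N(-1)) = 22/467 + 15/2 = 7049/934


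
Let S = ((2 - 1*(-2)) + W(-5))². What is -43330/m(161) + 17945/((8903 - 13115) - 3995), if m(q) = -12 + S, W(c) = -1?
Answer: 355555475/24621 ≈ 14441.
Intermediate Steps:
S = 9 (S = ((2 - 1*(-2)) - 1)² = ((2 + 2) - 1)² = (4 - 1)² = 3² = 9)
m(q) = -3 (m(q) = -12 + 9 = -3)
-43330/m(161) + 17945/((8903 - 13115) - 3995) = -43330/(-3) + 17945/((8903 - 13115) - 3995) = -43330*(-⅓) + 17945/(-4212 - 3995) = 43330/3 + 17945/(-8207) = 43330/3 + 17945*(-1/8207) = 43330/3 - 17945/8207 = 355555475/24621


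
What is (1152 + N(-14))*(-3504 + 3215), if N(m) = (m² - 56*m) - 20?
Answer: -610368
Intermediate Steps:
N(m) = -20 + m² - 56*m
(1152 + N(-14))*(-3504 + 3215) = (1152 + (-20 + (-14)² - 56*(-14)))*(-3504 + 3215) = (1152 + (-20 + 196 + 784))*(-289) = (1152 + 960)*(-289) = 2112*(-289) = -610368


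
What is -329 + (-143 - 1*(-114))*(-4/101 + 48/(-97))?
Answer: -3071369/9797 ≈ -313.50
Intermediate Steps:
-329 + (-143 - 1*(-114))*(-4/101 + 48/(-97)) = -329 + (-143 + 114)*(-4*1/101 + 48*(-1/97)) = -329 - 29*(-4/101 - 48/97) = -329 - 29*(-5236/9797) = -329 + 151844/9797 = -3071369/9797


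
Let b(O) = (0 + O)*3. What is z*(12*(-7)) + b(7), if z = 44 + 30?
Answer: -6195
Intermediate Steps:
b(O) = 3*O (b(O) = O*3 = 3*O)
z = 74
z*(12*(-7)) + b(7) = 74*(12*(-7)) + 3*7 = 74*(-84) + 21 = -6216 + 21 = -6195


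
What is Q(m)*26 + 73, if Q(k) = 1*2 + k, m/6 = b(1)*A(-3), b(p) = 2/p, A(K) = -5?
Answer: -1435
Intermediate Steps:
m = -60 (m = 6*((2/1)*(-5)) = 6*((2*1)*(-5)) = 6*(2*(-5)) = 6*(-10) = -60)
Q(k) = 2 + k
Q(m)*26 + 73 = (2 - 60)*26 + 73 = -58*26 + 73 = -1508 + 73 = -1435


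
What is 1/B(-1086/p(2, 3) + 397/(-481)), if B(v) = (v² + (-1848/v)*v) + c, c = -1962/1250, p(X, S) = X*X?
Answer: 578402500/41825172150061 ≈ 1.3829e-5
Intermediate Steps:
p(X, S) = X²
c = -981/625 (c = -1962*1/1250 = -981/625 ≈ -1.5696)
B(v) = -1155981/625 + v² (B(v) = (v² + (-1848/v)*v) - 981/625 = (v² - 1848) - 981/625 = (-1848 + v²) - 981/625 = -1155981/625 + v²)
1/B(-1086/p(2, 3) + 397/(-481)) = 1/(-1155981/625 + (-1086/(2²) + 397/(-481))²) = 1/(-1155981/625 + (-1086/4 + 397*(-1/481))²) = 1/(-1155981/625 + (-1086*¼ - 397/481)²) = 1/(-1155981/625 + (-543/2 - 397/481)²) = 1/(-1155981/625 + (-261977/962)²) = 1/(-1155981/625 + 68631948529/925444) = 1/(41825172150061/578402500) = 578402500/41825172150061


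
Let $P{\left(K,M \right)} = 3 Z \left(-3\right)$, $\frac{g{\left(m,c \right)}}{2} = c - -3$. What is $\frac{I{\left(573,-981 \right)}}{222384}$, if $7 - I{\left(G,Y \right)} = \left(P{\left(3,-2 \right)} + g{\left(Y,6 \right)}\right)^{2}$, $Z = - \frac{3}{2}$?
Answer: $- \frac{3941}{889536} \approx -0.0044304$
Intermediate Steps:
$Z = - \frac{3}{2}$ ($Z = \left(-3\right) \frac{1}{2} = - \frac{3}{2} \approx -1.5$)
$g{\left(m,c \right)} = 6 + 2 c$ ($g{\left(m,c \right)} = 2 \left(c - -3\right) = 2 \left(c + 3\right) = 2 \left(3 + c\right) = 6 + 2 c$)
$P{\left(K,M \right)} = \frac{27}{2}$ ($P{\left(K,M \right)} = 3 \left(\left(- \frac{3}{2}\right) \left(-3\right)\right) = 3 \cdot \frac{9}{2} = \frac{27}{2}$)
$I{\left(G,Y \right)} = - \frac{3941}{4}$ ($I{\left(G,Y \right)} = 7 - \left(\frac{27}{2} + \left(6 + 2 \cdot 6\right)\right)^{2} = 7 - \left(\frac{27}{2} + \left(6 + 12\right)\right)^{2} = 7 - \left(\frac{27}{2} + 18\right)^{2} = 7 - \left(\frac{63}{2}\right)^{2} = 7 - \frac{3969}{4} = - \frac{3941}{4}$)
$\frac{I{\left(573,-981 \right)}}{222384} = - \frac{3941}{4 \cdot 222384} = \left(- \frac{3941}{4}\right) \frac{1}{222384} = - \frac{3941}{889536}$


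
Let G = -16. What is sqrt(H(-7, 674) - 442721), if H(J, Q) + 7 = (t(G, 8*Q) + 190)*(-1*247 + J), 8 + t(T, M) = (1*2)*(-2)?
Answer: 2*I*sqrt(121985) ≈ 698.53*I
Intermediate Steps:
t(T, M) = -12 (t(T, M) = -8 + (1*2)*(-2) = -8 + 2*(-2) = -8 - 4 = -12)
H(J, Q) = -43973 + 178*J (H(J, Q) = -7 + (-12 + 190)*(-1*247 + J) = -7 + 178*(-247 + J) = -7 + (-43966 + 178*J) = -43973 + 178*J)
sqrt(H(-7, 674) - 442721) = sqrt((-43973 + 178*(-7)) - 442721) = sqrt((-43973 - 1246) - 442721) = sqrt(-45219 - 442721) = sqrt(-487940) = 2*I*sqrt(121985)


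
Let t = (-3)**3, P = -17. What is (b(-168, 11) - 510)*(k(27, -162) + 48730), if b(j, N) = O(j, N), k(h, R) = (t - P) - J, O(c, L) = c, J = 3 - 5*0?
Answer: -33030126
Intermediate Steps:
t = -27
J = 3 (J = 3 + 0 = 3)
k(h, R) = -13 (k(h, R) = (-27 - 1*(-17)) - 1*3 = (-27 + 17) - 3 = -10 - 3 = -13)
b(j, N) = j
(b(-168, 11) - 510)*(k(27, -162) + 48730) = (-168 - 510)*(-13 + 48730) = -678*48717 = -33030126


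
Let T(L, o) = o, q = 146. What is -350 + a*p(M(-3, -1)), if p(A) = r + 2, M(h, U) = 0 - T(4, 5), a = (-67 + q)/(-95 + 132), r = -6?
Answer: -13266/37 ≈ -358.54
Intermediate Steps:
a = 79/37 (a = (-67 + 146)/(-95 + 132) = 79/37 ≈ 2.1351)
M(h, U) = -5 (M(h, U) = 0 - 1*5 = 0 - 5 = -5)
p(A) = -4 (p(A) = -6 + 2 = -4)
-350 + a*p(M(-3, -1)) = -350 + (79/37)*(-4) = -350 - 316/37 = -13266/37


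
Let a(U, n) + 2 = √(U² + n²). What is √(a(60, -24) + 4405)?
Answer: √(4403 + 12*√29) ≈ 66.840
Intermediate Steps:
a(U, n) = -2 + √(U² + n²)
√(a(60, -24) + 4405) = √((-2 + √(60² + (-24)²)) + 4405) = √((-2 + √(3600 + 576)) + 4405) = √((-2 + √4176) + 4405) = √((-2 + 12*√29) + 4405) = √(4403 + 12*√29)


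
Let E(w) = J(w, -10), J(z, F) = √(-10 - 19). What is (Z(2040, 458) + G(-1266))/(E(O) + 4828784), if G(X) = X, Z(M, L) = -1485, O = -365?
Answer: -4427994928/7772384972895 + 917*I*√29/7772384972895 ≈ -0.00056971 + 6.3535e-10*I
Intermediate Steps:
J(z, F) = I*√29 (J(z, F) = √(-29) = I*√29)
E(w) = I*√29
(Z(2040, 458) + G(-1266))/(E(O) + 4828784) = (-1485 - 1266)/(I*√29 + 4828784) = -2751/(4828784 + I*√29)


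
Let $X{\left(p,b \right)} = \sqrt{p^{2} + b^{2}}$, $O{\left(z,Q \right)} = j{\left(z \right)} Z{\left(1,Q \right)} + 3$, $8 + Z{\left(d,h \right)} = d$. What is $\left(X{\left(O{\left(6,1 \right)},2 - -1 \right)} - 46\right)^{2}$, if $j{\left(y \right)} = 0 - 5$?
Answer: $\left(46 - \sqrt{1453}\right)^{2} \approx 62.122$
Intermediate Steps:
$Z{\left(d,h \right)} = -8 + d$
$j{\left(y \right)} = -5$ ($j{\left(y \right)} = 0 - 5 = -5$)
$O{\left(z,Q \right)} = 38$ ($O{\left(z,Q \right)} = - 5 \left(-8 + 1\right) + 3 = \left(-5\right) \left(-7\right) + 3 = 35 + 3 = 38$)
$X{\left(p,b \right)} = \sqrt{b^{2} + p^{2}}$
$\left(X{\left(O{\left(6,1 \right)},2 - -1 \right)} - 46\right)^{2} = \left(\sqrt{\left(2 - -1\right)^{2} + 38^{2}} - 46\right)^{2} = \left(\sqrt{\left(2 + 1\right)^{2} + 1444} - 46\right)^{2} = \left(\sqrt{3^{2} + 1444} - 46\right)^{2} = \left(\sqrt{9 + 1444} - 46\right)^{2} = \left(\sqrt{1453} - 46\right)^{2} = \left(-46 + \sqrt{1453}\right)^{2}$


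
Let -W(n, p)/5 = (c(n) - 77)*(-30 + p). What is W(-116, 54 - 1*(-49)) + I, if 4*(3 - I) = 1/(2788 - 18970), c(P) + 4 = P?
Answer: 4654461025/64728 ≈ 71908.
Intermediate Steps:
c(P) = -4 + P
I = 194185/64728 (I = 3 - 1/(4*(2788 - 18970)) = 3 - 1/4/(-16182) = 3 - 1/4*(-1/16182) = 3 + 1/64728 = 194185/64728 ≈ 3.0000)
W(n, p) = -5*(-81 + n)*(-30 + p) (W(n, p) = -5*((-4 + n) - 77)*(-30 + p) = -5*(-81 + n)*(-30 + p))
W(-116, 54 - 1*(-49)) + I = (-12150 + 150*(-116) + 405*(54 - 1*(-49)) - 5*(-116)*(54 - 1*(-49))) + 194185/64728 = (-12150 - 17400 + 405*(54 + 49) - 5*(-116)*(54 + 49)) + 194185/64728 = (-12150 - 17400 + 405*103 - 5*(-116)*103) + 194185/64728 = (-12150 - 17400 + 41715 + 59740) + 194185/64728 = 71905 + 194185/64728 = 4654461025/64728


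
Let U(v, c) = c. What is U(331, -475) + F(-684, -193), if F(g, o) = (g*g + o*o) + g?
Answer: 503946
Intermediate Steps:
F(g, o) = g + g² + o² (F(g, o) = (g² + o²) + g = g + g² + o²)
U(331, -475) + F(-684, -193) = -475 + (-684 + (-684)² + (-193)²) = -475 + (-684 + 467856 + 37249) = -475 + 504421 = 503946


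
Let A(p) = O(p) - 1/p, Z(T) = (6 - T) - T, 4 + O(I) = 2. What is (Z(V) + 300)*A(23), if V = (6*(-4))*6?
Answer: -27918/23 ≈ -1213.8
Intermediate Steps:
V = -144 (V = -24*6 = -144)
O(I) = -2 (O(I) = -4 + 2 = -2)
Z(T) = 6 - 2*T
A(p) = -2 - 1/p
(Z(V) + 300)*A(23) = ((6 - 2*(-144)) + 300)*(-2 - 1/23) = ((6 + 288) + 300)*(-2 - 1*1/23) = (294 + 300)*(-2 - 1/23) = 594*(-47/23) = -27918/23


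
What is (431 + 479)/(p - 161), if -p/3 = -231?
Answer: 65/38 ≈ 1.7105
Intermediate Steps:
p = 693 (p = -3*(-231) = 693)
(431 + 479)/(p - 161) = (431 + 479)/(693 - 161) = 910/532 = 910*(1/532) = 65/38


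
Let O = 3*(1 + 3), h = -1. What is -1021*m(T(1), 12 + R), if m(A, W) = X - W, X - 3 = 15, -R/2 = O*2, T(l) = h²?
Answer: -55134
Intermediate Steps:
T(l) = 1 (T(l) = (-1)² = 1)
O = 12 (O = 3*4 = 12)
R = -48 (R = -24*2 = -2*24 = -48)
X = 18 (X = 3 + 15 = 18)
m(A, W) = 18 - W
-1021*m(T(1), 12 + R) = -1021*(18 - (12 - 48)) = -1021*(18 - 1*(-36)) = -1021*(18 + 36) = -1021*54 = -55134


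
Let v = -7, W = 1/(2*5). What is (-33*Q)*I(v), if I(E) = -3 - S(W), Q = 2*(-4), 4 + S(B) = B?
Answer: 1188/5 ≈ 237.60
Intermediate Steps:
W = ⅒ (W = 1/10 = ⅒ ≈ 0.10000)
S(B) = -4 + B
Q = -8
I(E) = 9/10 (I(E) = -3 - (-4 + ⅒) = -3 - 1*(-39/10) = -3 + 39/10 = 9/10)
(-33*Q)*I(v) = -33*(-8)*(9/10) = 264*(9/10) = 1188/5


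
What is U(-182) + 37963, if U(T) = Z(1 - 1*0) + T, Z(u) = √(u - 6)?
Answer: 37781 + I*√5 ≈ 37781.0 + 2.2361*I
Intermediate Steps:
Z(u) = √(-6 + u)
U(T) = T + I*√5 (U(T) = √(-6 + (1 - 1*0)) + T = √(-6 + (1 + 0)) + T = √(-6 + 1) + T = √(-5) + T = I*√5 + T = T + I*√5)
U(-182) + 37963 = (-182 + I*√5) + 37963 = 37781 + I*√5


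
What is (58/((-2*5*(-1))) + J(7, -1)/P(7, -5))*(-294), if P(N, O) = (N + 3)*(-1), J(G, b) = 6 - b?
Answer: -7497/5 ≈ -1499.4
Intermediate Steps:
P(N, O) = -3 - N (P(N, O) = (3 + N)*(-1) = -3 - N)
(58/((-2*5*(-1))) + J(7, -1)/P(7, -5))*(-294) = (58/((-2*5*(-1))) + (6 - 1*(-1))/(-3 - 1*7))*(-294) = (58/((-10*(-1))) + (6 + 1)/(-3 - 7))*(-294) = (58/10 + 7/(-10))*(-294) = (58*(1/10) + 7*(-1/10))*(-294) = (29/5 - 7/10)*(-294) = (51/10)*(-294) = -7497/5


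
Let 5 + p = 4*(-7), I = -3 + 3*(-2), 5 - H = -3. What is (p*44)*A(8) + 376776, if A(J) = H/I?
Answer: 1134200/3 ≈ 3.7807e+5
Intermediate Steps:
H = 8 (H = 5 - 1*(-3) = 5 + 3 = 8)
I = -9 (I = -3 - 6 = -9)
A(J) = -8/9 (A(J) = 8/(-9) = 8*(-1/9) = -8/9)
p = -33 (p = -5 + 4*(-7) = -5 - 28 = -33)
(p*44)*A(8) + 376776 = -33*44*(-8/9) + 376776 = -1452*(-8/9) + 376776 = 3872/3 + 376776 = 1134200/3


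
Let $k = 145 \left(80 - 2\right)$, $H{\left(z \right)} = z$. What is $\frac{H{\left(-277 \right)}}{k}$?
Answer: $- \frac{277}{11310} \approx -0.024492$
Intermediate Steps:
$k = 11310$ ($k = 145 \cdot 78 = 11310$)
$\frac{H{\left(-277 \right)}}{k} = - \frac{277}{11310}$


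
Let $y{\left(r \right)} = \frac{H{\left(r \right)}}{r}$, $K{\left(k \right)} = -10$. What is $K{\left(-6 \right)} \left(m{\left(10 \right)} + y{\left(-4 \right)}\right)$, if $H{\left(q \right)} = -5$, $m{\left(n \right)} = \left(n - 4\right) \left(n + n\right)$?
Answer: $- \frac{2425}{2} \approx -1212.5$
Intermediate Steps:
$m{\left(n \right)} = 2 n \left(-4 + n\right)$ ($m{\left(n \right)} = \left(-4 + n\right) 2 n = 2 n \left(-4 + n\right)$)
$y{\left(r \right)} = - \frac{5}{r}$
$K{\left(-6 \right)} \left(m{\left(10 \right)} + y{\left(-4 \right)}\right) = - 10 \left(2 \cdot 10 \left(-4 + 10\right) - \frac{5}{-4}\right) = - 10 \left(2 \cdot 10 \cdot 6 - - \frac{5}{4}\right) = - 10 \left(120 + \frac{5}{4}\right) = \left(-10\right) \frac{485}{4} = - \frac{2425}{2}$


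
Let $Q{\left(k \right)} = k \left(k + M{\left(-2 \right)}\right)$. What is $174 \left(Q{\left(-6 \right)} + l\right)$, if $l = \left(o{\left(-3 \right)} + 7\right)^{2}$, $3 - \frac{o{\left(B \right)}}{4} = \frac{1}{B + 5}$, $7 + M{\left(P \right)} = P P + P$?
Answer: $61770$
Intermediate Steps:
$M{\left(P \right)} = -7 + P + P^{2}$ ($M{\left(P \right)} = -7 + \left(P P + P\right) = -7 + \left(P^{2} + P\right) = -7 + \left(P + P^{2}\right) = -7 + P + P^{2}$)
$o{\left(B \right)} = 12 - \frac{4}{5 + B}$ ($o{\left(B \right)} = 12 - \frac{4}{B + 5} = 12 - \frac{4}{5 + B}$)
$Q{\left(k \right)} = k \left(-5 + k\right)$ ($Q{\left(k \right)} = k \left(k - \left(9 - 4\right)\right) = k \left(k - 5\right) = k \left(-5 + k\right)$)
$l = 289$ ($l = \left(\frac{4 \left(14 + 3 \left(-3\right)\right)}{5 - 3} + 7\right)^{2} = \left(\frac{4 \left(14 - 9\right)}{2} + 7\right)^{2} = \left(4 \cdot \frac{1}{2} \cdot 5 + 7\right)^{2} = \left(10 + 7\right)^{2} = 17^{2} = 289$)
$174 \left(Q{\left(-6 \right)} + l\right) = 174 \left(- 6 \left(-5 - 6\right) + 289\right) = 174 \left(\left(-6\right) \left(-11\right) + 289\right) = 174 \left(66 + 289\right) = 174 \cdot 355 = 61770$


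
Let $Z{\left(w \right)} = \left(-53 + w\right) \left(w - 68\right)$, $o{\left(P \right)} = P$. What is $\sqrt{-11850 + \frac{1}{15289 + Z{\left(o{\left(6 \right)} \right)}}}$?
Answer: $\frac{i \sqrt{3926488108447}}{18203} \approx 108.86 i$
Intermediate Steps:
$Z{\left(w \right)} = \left(-68 + w\right) \left(-53 + w\right)$ ($Z{\left(w \right)} = \left(-53 + w\right) \left(-68 + w\right) = \left(-68 + w\right) \left(-53 + w\right)$)
$\sqrt{-11850 + \frac{1}{15289 + Z{\left(o{\left(6 \right)} \right)}}} = \sqrt{-11850 + \frac{1}{15289 + \left(3604 + 6^{2} - 726\right)}} = \sqrt{-11850 + \frac{1}{15289 + \left(3604 + 36 - 726\right)}} = \sqrt{-11850 + \frac{1}{15289 + 2914}} = \sqrt{-11850 + \frac{1}{18203}} = \sqrt{- \frac{215705549}{18203}} = \frac{i \sqrt{3926488108447}}{18203}$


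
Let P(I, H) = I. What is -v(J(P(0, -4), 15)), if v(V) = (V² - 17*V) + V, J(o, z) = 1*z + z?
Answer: -420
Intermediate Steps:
J(o, z) = 2*z (J(o, z) = z + z = 2*z)
v(V) = V² - 16*V
-v(J(P(0, -4), 15)) = -2*15*(-16 + 2*15) = -30*(-16 + 30) = -30*14 = -1*420 = -420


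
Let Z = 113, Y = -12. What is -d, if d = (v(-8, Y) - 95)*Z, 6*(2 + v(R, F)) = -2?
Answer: 32996/3 ≈ 10999.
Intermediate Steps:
v(R, F) = -7/3 (v(R, F) = -2 + (⅙)*(-2) = -2 - ⅓ = -7/3)
d = -32996/3 (d = (-7/3 - 95)*113 = -292/3*113 = -32996/3 ≈ -10999.)
-d = -1*(-32996/3) = 32996/3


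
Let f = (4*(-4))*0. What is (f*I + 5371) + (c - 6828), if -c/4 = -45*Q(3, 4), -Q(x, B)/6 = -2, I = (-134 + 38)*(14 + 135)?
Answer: 703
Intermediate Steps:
I = -14304 (I = -96*149 = -14304)
Q(x, B) = 12 (Q(x, B) = -6*(-2) = 12)
f = 0 (f = -16*0 = 0)
c = 2160 (c = -(-180)*12 = -4*(-540) = 2160)
(f*I + 5371) + (c - 6828) = (0*(-14304) + 5371) + (2160 - 6828) = (0 + 5371) - 4668 = 5371 - 4668 = 703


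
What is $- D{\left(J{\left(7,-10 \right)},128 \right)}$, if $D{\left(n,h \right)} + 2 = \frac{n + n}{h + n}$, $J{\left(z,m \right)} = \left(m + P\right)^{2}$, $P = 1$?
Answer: $\frac{256}{209} \approx 1.2249$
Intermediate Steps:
$J{\left(z,m \right)} = \left(1 + m\right)^{2}$ ($J{\left(z,m \right)} = \left(m + 1\right)^{2} = \left(1 + m\right)^{2}$)
$D{\left(n,h \right)} = -2 + \frac{2 n}{h + n}$ ($D{\left(n,h \right)} = -2 + \frac{n + n}{h + n} = -2 + \frac{2 n}{h + n}$)
$- D{\left(J{\left(7,-10 \right)},128 \right)} = - \frac{\left(-2\right) 128}{128 + \left(1 - 10\right)^{2}} = - \frac{\left(-2\right) 128}{128 + \left(-9\right)^{2}} = - \frac{\left(-2\right) 128}{128 + 81} = - \frac{\left(-2\right) 128}{209} = \left(-1\right) \left(- \frac{256}{209}\right) = \frac{256}{209}$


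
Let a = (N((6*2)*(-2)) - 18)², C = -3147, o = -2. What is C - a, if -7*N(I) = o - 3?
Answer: -168844/49 ≈ -3445.8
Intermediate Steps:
N(I) = 5/7 (N(I) = -(-2 - 3)/7 = -⅐*(-5) = 5/7)
a = 14641/49 (a = (5/7 - 18)² = (-121/7)² = 14641/49 ≈ 298.80)
C - a = -3147 - 1*14641/49 = -3147 - 14641/49 = -168844/49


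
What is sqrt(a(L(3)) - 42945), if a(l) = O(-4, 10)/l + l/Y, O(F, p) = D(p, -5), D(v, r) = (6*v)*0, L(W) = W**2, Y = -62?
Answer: I*sqrt(165081138)/62 ≈ 207.23*I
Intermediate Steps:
D(v, r) = 0
O(F, p) = 0
a(l) = -l/62 (a(l) = 0/l + l/(-62) = 0 + l*(-1/62) = 0 - l/62 = -l/62)
sqrt(a(L(3)) - 42945) = sqrt(-1/62*3**2 - 42945) = sqrt(-1/62*9 - 42945) = sqrt(-9/62 - 42945) = sqrt(-2662599/62) = I*sqrt(165081138)/62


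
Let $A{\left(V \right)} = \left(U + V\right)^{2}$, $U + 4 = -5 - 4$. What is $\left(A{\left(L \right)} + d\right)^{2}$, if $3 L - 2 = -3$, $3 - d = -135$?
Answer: $\frac{8076964}{81} \approx 99716.0$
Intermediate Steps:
$d = 138$ ($d = 3 - -135 = 3 + 135 = 138$)
$L = - \frac{1}{3}$ ($L = \frac{2}{3} + \frac{1}{3} \left(-3\right) = \frac{2}{3} - 1 = - \frac{1}{3} \approx -0.33333$)
$U = -13$ ($U = -4 - 9 = -13$)
$A{\left(V \right)} = \left(-13 + V\right)^{2}$
$\left(A{\left(L \right)} + d\right)^{2} = \left(\left(-13 - \frac{1}{3}\right)^{2} + 138\right)^{2} = \left(\left(- \frac{40}{3}\right)^{2} + 138\right)^{2} = \left(\frac{1600}{9} + 138\right)^{2} = \left(\frac{2842}{9}\right)^{2} = \frac{8076964}{81}$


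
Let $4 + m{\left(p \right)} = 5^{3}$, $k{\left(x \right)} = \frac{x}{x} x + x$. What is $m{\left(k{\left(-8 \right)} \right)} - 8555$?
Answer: $-8434$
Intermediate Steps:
$k{\left(x \right)} = 2 x$ ($k{\left(x \right)} = 1 x + x = x + x = 2 x$)
$m{\left(p \right)} = 121$ ($m{\left(p \right)} = -4 + 5^{3} = -4 + 125 = 121$)
$m{\left(k{\left(-8 \right)} \right)} - 8555 = 121 - 8555 = -8434$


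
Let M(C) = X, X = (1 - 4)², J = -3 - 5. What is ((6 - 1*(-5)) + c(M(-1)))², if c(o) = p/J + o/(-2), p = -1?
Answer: 2809/64 ≈ 43.891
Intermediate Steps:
J = -8
X = 9 (X = (-3)² = 9)
M(C) = 9
c(o) = ⅛ - o/2 (c(o) = -1/(-8) + o/(-2) = -1*(-⅛) + o*(-½) = ⅛ - o/2)
((6 - 1*(-5)) + c(M(-1)))² = ((6 - 1*(-5)) + (⅛ - ½*9))² = ((6 + 5) + (⅛ - 9/2))² = (11 - 35/8)² = (53/8)² = 2809/64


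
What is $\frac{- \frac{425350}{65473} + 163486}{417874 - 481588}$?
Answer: $- \frac{254845084}{99322541} \approx -2.5658$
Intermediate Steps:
$\frac{- \frac{425350}{65473} + 163486}{417874 - 481588} = \frac{\left(-425350\right) \frac{1}{65473} + 163486}{-63714} = \left(- \frac{425350}{65473} + 163486\right) \left(- \frac{1}{63714}\right) = \frac{10703493528}{65473} \left(- \frac{1}{63714}\right) = - \frac{254845084}{99322541}$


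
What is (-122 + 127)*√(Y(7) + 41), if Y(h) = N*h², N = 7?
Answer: 40*√6 ≈ 97.980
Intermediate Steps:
Y(h) = 7*h²
(-122 + 127)*√(Y(7) + 41) = (-122 + 127)*√(7*7² + 41) = 5*√(7*49 + 41) = 5*√(343 + 41) = 5*√384 = 5*(8*√6) = 40*√6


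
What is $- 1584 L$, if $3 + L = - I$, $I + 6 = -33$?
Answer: $-57024$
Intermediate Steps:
$I = -39$ ($I = -6 - 33 = -39$)
$L = 36$ ($L = -3 - -39 = -3 + 39 = 36$)
$- 1584 L = \left(-1584\right) 36 = -57024$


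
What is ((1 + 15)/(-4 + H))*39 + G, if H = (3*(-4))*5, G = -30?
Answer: -159/4 ≈ -39.750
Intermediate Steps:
H = -60 (H = -12*5 = -60)
((1 + 15)/(-4 + H))*39 + G = ((1 + 15)/(-4 - 60))*39 - 30 = (16/(-64))*39 - 30 = (16*(-1/64))*39 - 30 = -¼*39 - 30 = -39/4 - 30 = -159/4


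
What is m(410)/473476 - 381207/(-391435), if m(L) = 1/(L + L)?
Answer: 5920149605107/6078990560368 ≈ 0.97387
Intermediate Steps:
m(L) = 1/(2*L)
m(410)/473476 - 381207/(-391435) = ((½)/410)/473476 - 381207/(-391435) = ((½)*(1/410))*(1/473476) - 381207*(-1/391435) = (1/820)*(1/473476) + 381207/391435 = 1/388250320 + 381207/391435 = 5920149605107/6078990560368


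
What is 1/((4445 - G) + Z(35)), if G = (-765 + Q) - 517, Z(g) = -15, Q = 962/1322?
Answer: 661/3775151 ≈ 0.00017509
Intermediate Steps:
Q = 481/661 (Q = 962*(1/1322) = 481/661 ≈ 0.72768)
G = -846921/661 (G = (-765 + 481/661) - 517 = -505184/661 - 517 = -846921/661 ≈ -1281.3)
1/((4445 - G) + Z(35)) = 1/((4445 - 1*(-846921/661)) - 15) = 1/((4445 + 846921/661) - 15) = 1/(3785066/661 - 15) = 1/(3775151/661) = 661/3775151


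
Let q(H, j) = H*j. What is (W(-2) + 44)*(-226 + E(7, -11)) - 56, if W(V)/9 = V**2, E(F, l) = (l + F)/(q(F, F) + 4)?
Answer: -961528/53 ≈ -18142.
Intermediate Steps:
E(F, l) = (F + l)/(4 + F**2) (E(F, l) = (l + F)/(F*F + 4) = (F + l)/(F**2 + 4) = (F + l)/(4 + F**2))
W(V) = 9*V**2
(W(-2) + 44)*(-226 + E(7, -11)) - 56 = (9*(-2)**2 + 44)*(-226 + (7 - 11)/(4 + 7**2)) - 56 = (9*4 + 44)*(-226 - 4/(4 + 49)) - 56 = (36 + 44)*(-226 - 4/53) - 56 = 80*(-226 + (1/53)*(-4)) - 56 = 80*(-226 - 4/53) - 56 = 80*(-11982/53) - 56 = -958560/53 - 56 = -961528/53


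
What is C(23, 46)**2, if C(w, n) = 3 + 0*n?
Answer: 9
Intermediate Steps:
C(w, n) = 3 (C(w, n) = 3 + 0 = 3)
C(23, 46)**2 = 3**2 = 9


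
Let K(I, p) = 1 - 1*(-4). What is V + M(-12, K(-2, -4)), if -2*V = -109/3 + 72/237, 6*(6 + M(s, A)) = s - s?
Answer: 5695/474 ≈ 12.015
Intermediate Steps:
K(I, p) = 5 (K(I, p) = 1 + 4 = 5)
M(s, A) = -6 (M(s, A) = -6 + (s - s)/6 = -6 + (⅙)*0 = -6 + 0 = -6)
V = 8539/474 (V = -(-109/3 + 72/237)/2 = -(-109*⅓ + 72*(1/237))/2 = -(-109/3 + 24/79)/2 = -½*(-8539/237) = 8539/474 ≈ 18.015)
V + M(-12, K(-2, -4)) = 8539/474 - 6 = 5695/474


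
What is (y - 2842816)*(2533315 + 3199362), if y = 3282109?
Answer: 2518324877361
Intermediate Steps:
(y - 2842816)*(2533315 + 3199362) = (3282109 - 2842816)*(2533315 + 3199362) = 439293*5732677 = 2518324877361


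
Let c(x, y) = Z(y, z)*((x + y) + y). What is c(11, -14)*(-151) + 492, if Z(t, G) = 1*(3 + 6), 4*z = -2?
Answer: 23595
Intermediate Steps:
z = -½ (z = (¼)*(-2) = -½ ≈ -0.50000)
Z(t, G) = 9 (Z(t, G) = 1*9 = 9)
c(x, y) = 9*x + 18*y (c(x, y) = 9*((x + y) + y) = 9*(x + 2*y) = 9*x + 18*y)
c(11, -14)*(-151) + 492 = (9*11 + 18*(-14))*(-151) + 492 = (99 - 252)*(-151) + 492 = -153*(-151) + 492 = 23103 + 492 = 23595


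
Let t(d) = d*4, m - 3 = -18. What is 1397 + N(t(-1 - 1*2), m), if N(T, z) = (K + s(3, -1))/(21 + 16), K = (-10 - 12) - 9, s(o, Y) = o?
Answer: 51661/37 ≈ 1396.2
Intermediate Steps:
m = -15 (m = 3 - 18 = -15)
K = -31 (K = -22 - 9 = -31)
t(d) = 4*d
N(T, z) = -28/37 (N(T, z) = (-31 + 3)/(21 + 16) = -28/37)
1397 + N(t(-1 - 1*2), m) = 1397 - 28/37 = 51661/37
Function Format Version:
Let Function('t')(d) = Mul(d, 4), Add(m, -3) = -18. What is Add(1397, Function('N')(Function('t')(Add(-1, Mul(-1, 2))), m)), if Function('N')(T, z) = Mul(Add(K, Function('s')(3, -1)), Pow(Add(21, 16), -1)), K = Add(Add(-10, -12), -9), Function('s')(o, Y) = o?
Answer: Rational(51661, 37) ≈ 1396.2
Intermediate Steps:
m = -15 (m = Add(3, -18) = -15)
K = -31 (K = Add(-22, -9) = -31)
Function('t')(d) = Mul(4, d)
Function('N')(T, z) = Rational(-28, 37) (Function('N')(T, z) = Mul(Add(-31, 3), Pow(Add(21, 16), -1)) = Mul(-28, Pow(37, -1)) = Mul(-28, Rational(1, 37)) = Rational(-28, 37))
Add(1397, Function('N')(Function('t')(Add(-1, Mul(-1, 2))), m)) = Add(1397, Rational(-28, 37)) = Rational(51661, 37)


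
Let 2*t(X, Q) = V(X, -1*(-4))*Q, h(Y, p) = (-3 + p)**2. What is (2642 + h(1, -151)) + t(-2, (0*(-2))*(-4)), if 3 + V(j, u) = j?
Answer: 26358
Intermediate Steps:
V(j, u) = -3 + j
t(X, Q) = Q*(-3 + X)/2 (t(X, Q) = ((-3 + X)*Q)/2 = (Q*(-3 + X))/2 = Q*(-3 + X)/2)
(2642 + h(1, -151)) + t(-2, (0*(-2))*(-4)) = (2642 + (-3 - 151)**2) + ((0*(-2))*(-4))*(-3 - 2)/2 = (2642 + (-154)**2) + (1/2)*(0*(-4))*(-5) = (2642 + 23716) + (1/2)*0*(-5) = 26358 + 0 = 26358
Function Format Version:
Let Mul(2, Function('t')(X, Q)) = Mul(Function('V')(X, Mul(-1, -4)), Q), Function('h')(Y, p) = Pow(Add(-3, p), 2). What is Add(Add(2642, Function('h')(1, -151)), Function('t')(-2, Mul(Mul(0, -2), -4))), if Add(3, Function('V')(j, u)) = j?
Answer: 26358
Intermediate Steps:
Function('V')(j, u) = Add(-3, j)
Function('t')(X, Q) = Mul(Rational(1, 2), Q, Add(-3, X)) (Function('t')(X, Q) = Mul(Rational(1, 2), Mul(Add(-3, X), Q)) = Mul(Rational(1, 2), Mul(Q, Add(-3, X))) = Mul(Rational(1, 2), Q, Add(-3, X)))
Add(Add(2642, Function('h')(1, -151)), Function('t')(-2, Mul(Mul(0, -2), -4))) = Add(Add(2642, Pow(Add(-3, -151), 2)), Mul(Rational(1, 2), Mul(Mul(0, -2), -4), Add(-3, -2))) = Add(Add(2642, Pow(-154, 2)), Mul(Rational(1, 2), Mul(0, -4), -5)) = Add(Add(2642, 23716), Mul(Rational(1, 2), 0, -5)) = Add(26358, 0) = 26358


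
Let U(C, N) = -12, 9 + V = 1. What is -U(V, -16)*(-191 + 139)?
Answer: -624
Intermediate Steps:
V = -8 (V = -9 + 1 = -8)
-U(V, -16)*(-191 + 139) = -(-12)*(-191 + 139) = -(-12)*(-52) = -1*624 = -624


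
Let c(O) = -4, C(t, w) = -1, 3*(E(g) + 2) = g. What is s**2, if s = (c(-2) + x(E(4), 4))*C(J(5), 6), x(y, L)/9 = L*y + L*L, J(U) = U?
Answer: 13456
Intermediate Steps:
E(g) = -2 + g/3
x(y, L) = 9*L**2 + 9*L*y (x(y, L) = 9*(L*y + L*L) = 9*(L*y + L**2) = 9*(L**2 + L*y) = 9*L**2 + 9*L*y)
s = -116 (s = (-4 + 9*4*(4 + (-2 + (1/3)*4)))*(-1) = (-4 + 9*4*(4 + (-2 + 4/3)))*(-1) = (-4 + 9*4*(4 - 2/3))*(-1) = (-4 + 9*4*(10/3))*(-1) = (-4 + 120)*(-1) = 116*(-1) = -116)
s**2 = (-116)**2 = 13456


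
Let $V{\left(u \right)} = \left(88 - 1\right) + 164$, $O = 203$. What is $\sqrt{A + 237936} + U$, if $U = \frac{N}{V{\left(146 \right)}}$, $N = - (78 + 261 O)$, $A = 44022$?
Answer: $- \frac{53061}{251} + \sqrt{281958} \approx 319.6$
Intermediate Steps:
$V{\left(u \right)} = 251$ ($V{\left(u \right)} = 87 + 164 = 251$)
$N = -53061$ ($N = - (78 + 261 \cdot 203) = - (78 + 52983) = \left(-1\right) 53061 = -53061$)
$U = - \frac{53061}{251} \approx -211.4$
$\sqrt{A + 237936} + U = \sqrt{44022 + 237936} - \frac{53061}{251} = \sqrt{281958} - \frac{53061}{251} = - \frac{53061}{251} + \sqrt{281958}$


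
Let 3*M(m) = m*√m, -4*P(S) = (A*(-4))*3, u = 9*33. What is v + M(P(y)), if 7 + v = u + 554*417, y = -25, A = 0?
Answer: 231308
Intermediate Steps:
u = 297
P(S) = 0 (P(S) = -0*(-4)*3/4 = -0*3 = -¼*0 = 0)
M(m) = m^(3/2)/3 (M(m) = (m*√m)/3 = m^(3/2)/3)
v = 231308 (v = -7 + (297 + 554*417) = -7 + (297 + 231018) = -7 + 231315 = 231308)
v + M(P(y)) = 231308 + 0^(3/2)/3 = 231308 + (⅓)*0 = 231308 + 0 = 231308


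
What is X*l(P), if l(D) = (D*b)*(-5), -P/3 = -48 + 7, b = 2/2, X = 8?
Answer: -4920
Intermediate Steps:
b = 1 (b = 2*(1/2) = 1)
P = 123 (P = -3*(-48 + 7) = -3*(-41) = 123)
l(D) = -5*D (l(D) = (D*1)*(-5) = D*(-5) = -5*D)
X*l(P) = 8*(-5*123) = 8*(-615) = -4920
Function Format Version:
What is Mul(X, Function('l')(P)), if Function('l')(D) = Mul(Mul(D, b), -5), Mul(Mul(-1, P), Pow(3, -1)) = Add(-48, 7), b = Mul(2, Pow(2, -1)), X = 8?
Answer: -4920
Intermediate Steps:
b = 1 (b = Mul(2, Rational(1, 2)) = 1)
P = 123 (P = Mul(-3, Add(-48, 7)) = Mul(-3, -41) = 123)
Function('l')(D) = Mul(-5, D) (Function('l')(D) = Mul(Mul(D, 1), -5) = Mul(D, -5) = Mul(-5, D))
Mul(X, Function('l')(P)) = Mul(8, Mul(-5, 123)) = Mul(8, -615) = -4920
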